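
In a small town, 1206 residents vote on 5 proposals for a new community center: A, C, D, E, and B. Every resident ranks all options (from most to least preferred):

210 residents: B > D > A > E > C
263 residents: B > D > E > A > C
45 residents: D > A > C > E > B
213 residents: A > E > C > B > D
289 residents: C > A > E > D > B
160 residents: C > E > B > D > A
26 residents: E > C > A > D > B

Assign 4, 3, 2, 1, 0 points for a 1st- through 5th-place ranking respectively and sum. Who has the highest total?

A

A: 210·2 + 263·1 + 45·3 + 213·4 + 289·3 + 160·0 + 26·2 = 2589
C: 210·0 + 263·0 + 45·2 + 213·2 + 289·4 + 160·4 + 26·3 = 2390
D: 210·3 + 263·3 + 45·4 + 213·0 + 289·1 + 160·1 + 26·1 = 2074
E: 210·1 + 263·2 + 45·1 + 213·3 + 289·2 + 160·3 + 26·4 = 2582
B: 210·4 + 263·4 + 45·0 + 213·1 + 289·0 + 160·2 + 26·0 = 2425
A has the highest Borda score (2589).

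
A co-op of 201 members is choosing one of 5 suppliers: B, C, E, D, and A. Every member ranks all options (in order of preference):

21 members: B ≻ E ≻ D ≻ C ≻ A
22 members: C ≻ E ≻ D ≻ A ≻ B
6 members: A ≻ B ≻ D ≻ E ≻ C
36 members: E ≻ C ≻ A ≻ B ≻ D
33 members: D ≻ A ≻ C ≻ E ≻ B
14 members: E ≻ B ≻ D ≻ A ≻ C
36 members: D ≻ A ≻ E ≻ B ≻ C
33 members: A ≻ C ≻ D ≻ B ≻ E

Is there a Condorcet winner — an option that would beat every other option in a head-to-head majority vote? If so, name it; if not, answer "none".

D vs B: 124–77 for D.
D vs C: 110–91 for D.
D vs E: 108–93 for D.
D vs A: 126–75 for D.
D beats every other option head-to-head.

D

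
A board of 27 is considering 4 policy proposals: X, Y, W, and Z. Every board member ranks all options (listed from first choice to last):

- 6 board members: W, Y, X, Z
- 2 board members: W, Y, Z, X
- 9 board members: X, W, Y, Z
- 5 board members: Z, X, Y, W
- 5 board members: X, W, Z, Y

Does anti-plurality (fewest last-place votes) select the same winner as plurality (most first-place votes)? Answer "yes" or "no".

yes

Anti-plurality — last-place votes: X 2, Y 5, W 5, Z 15. Winner: X.
Plurality — first-place votes: X 14, Y 0, W 8, Z 5. Winner: X.
The two methods agree.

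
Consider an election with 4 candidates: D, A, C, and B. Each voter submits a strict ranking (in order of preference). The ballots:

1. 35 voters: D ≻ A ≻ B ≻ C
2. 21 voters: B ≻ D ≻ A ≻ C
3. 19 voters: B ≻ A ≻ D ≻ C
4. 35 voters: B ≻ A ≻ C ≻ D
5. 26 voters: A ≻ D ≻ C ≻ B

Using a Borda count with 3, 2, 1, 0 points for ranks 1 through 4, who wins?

A

D: 35·3 + 21·2 + 19·1 + 35·0 + 26·2 = 218
A: 35·2 + 21·1 + 19·2 + 35·2 + 26·3 = 277
C: 35·0 + 21·0 + 19·0 + 35·1 + 26·1 = 61
B: 35·1 + 21·3 + 19·3 + 35·3 + 26·0 = 260
A has the highest Borda score (277).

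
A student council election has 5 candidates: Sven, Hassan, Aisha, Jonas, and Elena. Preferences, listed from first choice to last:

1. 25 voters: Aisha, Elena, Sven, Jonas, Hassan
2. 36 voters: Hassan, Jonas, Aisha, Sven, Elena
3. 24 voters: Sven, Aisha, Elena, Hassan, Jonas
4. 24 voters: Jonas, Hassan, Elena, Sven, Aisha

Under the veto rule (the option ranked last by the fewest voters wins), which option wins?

Sven

Last-place votes: Sven 0, Hassan 25, Aisha 24, Jonas 24, Elena 36.
Sven is ranked last by the fewest voters, so Sven wins.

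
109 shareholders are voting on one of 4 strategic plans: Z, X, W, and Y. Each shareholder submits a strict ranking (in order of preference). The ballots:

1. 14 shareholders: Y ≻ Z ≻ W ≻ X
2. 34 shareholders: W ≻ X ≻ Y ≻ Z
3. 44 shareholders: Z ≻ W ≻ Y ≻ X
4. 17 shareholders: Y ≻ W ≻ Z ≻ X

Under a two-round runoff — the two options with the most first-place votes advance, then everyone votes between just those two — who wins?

Round 1 first-place votes: Z 44, X 0, W 34, Y 31.
Z and W advance.
Runoff: Z is preferred to W by 58 voters; W by 51.
Z wins the runoff.

Z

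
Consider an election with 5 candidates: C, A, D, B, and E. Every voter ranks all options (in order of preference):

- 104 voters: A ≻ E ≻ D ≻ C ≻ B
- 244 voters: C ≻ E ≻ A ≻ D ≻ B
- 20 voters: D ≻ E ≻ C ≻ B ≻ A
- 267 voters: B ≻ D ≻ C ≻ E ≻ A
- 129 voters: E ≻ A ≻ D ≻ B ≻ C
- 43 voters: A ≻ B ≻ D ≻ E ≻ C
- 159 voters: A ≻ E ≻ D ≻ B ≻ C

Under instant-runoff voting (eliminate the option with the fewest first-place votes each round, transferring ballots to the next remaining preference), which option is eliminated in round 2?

E

Round 1: C 244, A 306, D 20, B 267, E 129. Eliminate D.
Round 2: C 244, A 306, B 267, E 149. Eliminate E.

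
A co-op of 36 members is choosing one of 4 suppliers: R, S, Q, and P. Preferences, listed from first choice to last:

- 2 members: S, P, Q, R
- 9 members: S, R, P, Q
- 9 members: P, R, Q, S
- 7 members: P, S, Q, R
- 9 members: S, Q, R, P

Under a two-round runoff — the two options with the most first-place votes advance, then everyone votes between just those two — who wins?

S

Round 1 first-place votes: R 0, S 20, Q 0, P 16.
S and P advance.
Runoff: S is preferred to P by 20 voters; P by 16.
S wins the runoff.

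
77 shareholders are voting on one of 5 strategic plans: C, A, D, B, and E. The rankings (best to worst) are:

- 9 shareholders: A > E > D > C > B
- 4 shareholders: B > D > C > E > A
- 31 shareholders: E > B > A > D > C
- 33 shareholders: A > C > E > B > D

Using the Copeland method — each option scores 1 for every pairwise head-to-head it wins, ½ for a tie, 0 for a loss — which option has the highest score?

C: beats B; loses to A, D, and E → score 1.
A: beats C, D, B, and E → score 4.
D: beats C; loses to A, B, and E → score 1.
B: beats D; loses to C, A, and E → score 1.
E: beats C, D, and B; loses to A → score 3.
A has the best pairwise record.

A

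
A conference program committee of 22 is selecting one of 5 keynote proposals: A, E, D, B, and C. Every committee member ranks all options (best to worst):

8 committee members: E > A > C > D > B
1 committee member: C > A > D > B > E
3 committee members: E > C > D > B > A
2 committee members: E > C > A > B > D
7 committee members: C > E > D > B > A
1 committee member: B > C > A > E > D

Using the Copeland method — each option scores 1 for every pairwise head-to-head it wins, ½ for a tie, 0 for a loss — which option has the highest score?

A: beats D; ties B; loses to E and C → score 1.5.
E: beats A, D, B, and C → score 4.
D: beats B; loses to A, E, and C → score 1.
B: ties A; loses to E, D, and C → score 0.5.
C: beats A, D, and B; loses to E → score 3.
E has the best pairwise record.

E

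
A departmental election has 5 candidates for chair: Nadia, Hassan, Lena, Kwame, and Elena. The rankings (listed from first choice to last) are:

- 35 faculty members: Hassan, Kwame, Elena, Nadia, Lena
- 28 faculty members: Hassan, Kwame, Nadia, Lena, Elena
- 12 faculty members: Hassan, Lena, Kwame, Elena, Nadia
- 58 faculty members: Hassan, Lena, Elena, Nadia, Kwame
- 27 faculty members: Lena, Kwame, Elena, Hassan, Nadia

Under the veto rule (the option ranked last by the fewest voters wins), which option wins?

Hassan

Last-place votes: Nadia 39, Hassan 0, Lena 35, Kwame 58, Elena 28.
Hassan is ranked last by the fewest voters, so Hassan wins.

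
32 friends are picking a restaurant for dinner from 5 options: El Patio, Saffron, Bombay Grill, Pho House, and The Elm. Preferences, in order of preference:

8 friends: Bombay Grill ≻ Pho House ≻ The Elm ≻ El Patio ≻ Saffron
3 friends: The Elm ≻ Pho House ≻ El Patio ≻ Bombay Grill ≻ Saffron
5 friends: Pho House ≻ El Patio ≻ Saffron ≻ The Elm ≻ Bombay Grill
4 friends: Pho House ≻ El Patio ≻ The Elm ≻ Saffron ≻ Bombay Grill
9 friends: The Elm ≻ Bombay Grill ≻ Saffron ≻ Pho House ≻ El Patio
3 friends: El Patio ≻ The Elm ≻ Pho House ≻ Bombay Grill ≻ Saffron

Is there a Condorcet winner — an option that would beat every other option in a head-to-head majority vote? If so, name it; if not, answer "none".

none

Checking pairwise contests:
Bombay Grill beats El Patio 17–15.
El Patio beats Saffron 23–9.
The Elm beats Bombay Grill 24–8.
Bombay Grill beats Pho House 17–15.
Pho House beats The Elm 17–15.
Every option loses at least one head-to-head, so there is no Condorcet winner.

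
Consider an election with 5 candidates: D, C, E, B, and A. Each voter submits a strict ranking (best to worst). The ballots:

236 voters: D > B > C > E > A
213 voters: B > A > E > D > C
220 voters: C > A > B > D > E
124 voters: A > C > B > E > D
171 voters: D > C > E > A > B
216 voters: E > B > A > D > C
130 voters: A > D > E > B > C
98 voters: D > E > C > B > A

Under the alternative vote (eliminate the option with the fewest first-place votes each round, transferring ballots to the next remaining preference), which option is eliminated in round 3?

C

Round 1: D 505, C 220, E 216, B 213, A 254. Eliminate B.
Round 2: D 505, C 220, E 216, A 467. Eliminate E.
Round 3: D 505, C 220, A 683. Eliminate C.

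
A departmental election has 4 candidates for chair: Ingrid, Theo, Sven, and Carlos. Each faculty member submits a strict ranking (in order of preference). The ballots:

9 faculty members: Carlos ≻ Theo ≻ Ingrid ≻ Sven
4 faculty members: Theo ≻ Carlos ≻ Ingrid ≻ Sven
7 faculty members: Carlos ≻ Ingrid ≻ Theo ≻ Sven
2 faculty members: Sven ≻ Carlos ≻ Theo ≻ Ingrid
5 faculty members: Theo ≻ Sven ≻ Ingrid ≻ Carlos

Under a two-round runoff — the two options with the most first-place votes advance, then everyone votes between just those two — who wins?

Carlos

Round 1 first-place votes: Ingrid 0, Theo 9, Sven 2, Carlos 16.
Carlos and Theo advance.
Runoff: Carlos is preferred to Theo by 18 voters; Theo by 9.
Carlos wins the runoff.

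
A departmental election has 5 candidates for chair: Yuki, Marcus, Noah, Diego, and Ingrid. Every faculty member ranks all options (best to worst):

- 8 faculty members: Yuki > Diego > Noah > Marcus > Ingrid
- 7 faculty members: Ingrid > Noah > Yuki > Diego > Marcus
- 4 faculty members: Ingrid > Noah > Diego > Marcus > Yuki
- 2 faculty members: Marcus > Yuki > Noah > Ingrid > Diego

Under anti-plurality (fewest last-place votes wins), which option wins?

Last-place votes: Yuki 4, Marcus 7, Noah 0, Diego 2, Ingrid 8.
Noah is ranked last by the fewest voters, so Noah wins.

Noah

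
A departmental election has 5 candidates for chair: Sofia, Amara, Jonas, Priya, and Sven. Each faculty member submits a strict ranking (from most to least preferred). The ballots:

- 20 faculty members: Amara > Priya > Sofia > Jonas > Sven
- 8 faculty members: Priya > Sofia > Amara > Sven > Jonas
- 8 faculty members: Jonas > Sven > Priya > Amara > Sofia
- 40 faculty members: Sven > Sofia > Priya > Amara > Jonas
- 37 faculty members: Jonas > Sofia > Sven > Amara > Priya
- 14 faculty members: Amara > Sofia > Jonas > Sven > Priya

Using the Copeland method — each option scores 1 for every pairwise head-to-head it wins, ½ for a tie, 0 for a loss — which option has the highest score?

Sofia: beats Amara, Jonas, Priya, and Sven → score 4.
Amara: beats Jonas and Priya; loses to Sofia and Sven → score 2.
Jonas: beats Sven; loses to Sofia, Amara, and Priya → score 1.
Priya: beats Jonas; loses to Sofia, Amara, and Sven → score 1.
Sven: beats Amara and Priya; loses to Sofia and Jonas → score 2.
Sofia has the best pairwise record.

Sofia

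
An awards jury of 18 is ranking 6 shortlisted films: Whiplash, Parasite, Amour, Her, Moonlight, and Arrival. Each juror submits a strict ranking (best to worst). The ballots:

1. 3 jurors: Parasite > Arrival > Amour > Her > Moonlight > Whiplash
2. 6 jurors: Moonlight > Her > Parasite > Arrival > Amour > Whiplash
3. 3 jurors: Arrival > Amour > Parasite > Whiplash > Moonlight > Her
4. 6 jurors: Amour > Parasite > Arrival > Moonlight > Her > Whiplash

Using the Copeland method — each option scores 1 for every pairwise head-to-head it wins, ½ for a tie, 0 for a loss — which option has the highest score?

Parasite

Whiplash: loses to Parasite, Amour, Her, Moonlight, and Arrival → score 0.
Parasite: beats Whiplash, Her, Moonlight, and Arrival; ties Amour → score 4.5.
Amour: beats Whiplash, Her, and Moonlight; ties Parasite; loses to Arrival → score 3.5.
Her: beats Whiplash; loses to Parasite, Amour, Moonlight, and Arrival → score 1.
Moonlight: beats Whiplash and Her; loses to Parasite, Amour, and Arrival → score 2.
Arrival: beats Whiplash, Amour, Her, and Moonlight; loses to Parasite → score 4.
Parasite has the best pairwise record.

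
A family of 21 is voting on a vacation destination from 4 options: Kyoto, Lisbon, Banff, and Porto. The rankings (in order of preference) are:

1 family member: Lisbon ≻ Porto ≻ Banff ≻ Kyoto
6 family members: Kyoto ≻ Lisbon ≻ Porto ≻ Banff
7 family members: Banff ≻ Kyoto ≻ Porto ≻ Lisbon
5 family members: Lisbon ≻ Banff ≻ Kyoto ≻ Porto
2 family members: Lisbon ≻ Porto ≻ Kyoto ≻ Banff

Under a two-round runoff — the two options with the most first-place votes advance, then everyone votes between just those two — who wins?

Lisbon

Round 1 first-place votes: Kyoto 6, Lisbon 8, Banff 7, Porto 0.
Lisbon and Banff advance.
Runoff: Lisbon is preferred to Banff by 14 voters; Banff by 7.
Lisbon wins the runoff.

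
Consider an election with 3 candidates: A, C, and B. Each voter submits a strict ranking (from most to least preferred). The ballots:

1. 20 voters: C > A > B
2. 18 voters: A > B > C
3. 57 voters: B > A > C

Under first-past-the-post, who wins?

First-place votes: A 18, C 20, B 57.
B has the most first-place votes.

B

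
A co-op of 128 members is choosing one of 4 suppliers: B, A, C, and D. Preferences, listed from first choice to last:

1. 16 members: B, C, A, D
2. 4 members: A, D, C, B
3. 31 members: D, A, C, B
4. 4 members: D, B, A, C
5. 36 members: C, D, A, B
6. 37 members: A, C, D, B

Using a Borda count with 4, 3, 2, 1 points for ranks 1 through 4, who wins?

B: 16·4 + 4·1 + 31·1 + 4·3 + 36·1 + 37·1 = 184
A: 16·2 + 4·4 + 31·3 + 4·2 + 36·2 + 37·4 = 369
C: 16·3 + 4·2 + 31·2 + 4·1 + 36·4 + 37·3 = 377
D: 16·1 + 4·3 + 31·4 + 4·4 + 36·3 + 37·2 = 350
C has the highest Borda score (377).

C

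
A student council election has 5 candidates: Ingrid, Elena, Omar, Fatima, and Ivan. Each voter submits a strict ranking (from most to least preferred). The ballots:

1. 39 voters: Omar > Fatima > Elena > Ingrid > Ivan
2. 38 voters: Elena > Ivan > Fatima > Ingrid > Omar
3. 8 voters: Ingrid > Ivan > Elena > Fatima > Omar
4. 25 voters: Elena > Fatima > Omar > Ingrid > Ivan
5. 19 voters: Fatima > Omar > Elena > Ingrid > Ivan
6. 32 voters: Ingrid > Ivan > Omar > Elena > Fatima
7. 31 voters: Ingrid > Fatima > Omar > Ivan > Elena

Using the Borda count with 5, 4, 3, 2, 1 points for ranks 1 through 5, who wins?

Fatima

Ingrid: 39·2 + 38·2 + 8·5 + 25·2 + 19·2 + 32·5 + 31·5 = 597
Elena: 39·3 + 38·5 + 8·3 + 25·5 + 19·3 + 32·2 + 31·1 = 608
Omar: 39·5 + 38·1 + 8·1 + 25·3 + 19·4 + 32·3 + 31·3 = 581
Fatima: 39·4 + 38·3 + 8·2 + 25·4 + 19·5 + 32·1 + 31·4 = 637
Ivan: 39·1 + 38·4 + 8·4 + 25·1 + 19·1 + 32·4 + 31·2 = 457
Fatima has the highest Borda score (637).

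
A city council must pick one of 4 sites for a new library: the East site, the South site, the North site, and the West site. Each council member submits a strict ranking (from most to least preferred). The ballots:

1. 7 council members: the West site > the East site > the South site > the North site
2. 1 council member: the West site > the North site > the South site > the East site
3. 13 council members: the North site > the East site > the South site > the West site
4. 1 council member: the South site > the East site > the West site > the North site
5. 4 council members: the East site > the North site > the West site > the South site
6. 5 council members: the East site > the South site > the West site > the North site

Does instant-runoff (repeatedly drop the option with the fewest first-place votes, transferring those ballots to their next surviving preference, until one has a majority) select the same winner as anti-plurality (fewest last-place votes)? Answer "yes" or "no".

yes

Instant-runoff — R1 the East site 9, the South site 1, the North site 13, the West site 8 (the South site out); R2 the East site 10, the North site 13, the West site 8 (the West site out); R3 the East site 17, the North site 14 (the East site winner). Winner: the East site.
Anti-plurality — last-place votes: the East site 1, the South site 4, the North site 13, the West site 13. Winner: the East site.
The two methods agree.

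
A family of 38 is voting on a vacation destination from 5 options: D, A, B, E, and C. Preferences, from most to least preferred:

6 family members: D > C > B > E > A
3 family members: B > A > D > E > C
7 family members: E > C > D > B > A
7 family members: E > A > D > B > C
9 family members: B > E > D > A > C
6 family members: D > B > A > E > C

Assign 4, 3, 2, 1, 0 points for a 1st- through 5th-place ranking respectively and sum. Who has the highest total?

D: 6·4 + 3·2 + 7·2 + 7·2 + 9·2 + 6·4 = 100
A: 6·0 + 3·3 + 7·0 + 7·3 + 9·1 + 6·2 = 51
B: 6·2 + 3·4 + 7·1 + 7·1 + 9·4 + 6·3 = 92
E: 6·1 + 3·1 + 7·4 + 7·4 + 9·3 + 6·1 = 98
C: 6·3 + 3·0 + 7·3 + 7·0 + 9·0 + 6·0 = 39
D has the highest Borda score (100).

D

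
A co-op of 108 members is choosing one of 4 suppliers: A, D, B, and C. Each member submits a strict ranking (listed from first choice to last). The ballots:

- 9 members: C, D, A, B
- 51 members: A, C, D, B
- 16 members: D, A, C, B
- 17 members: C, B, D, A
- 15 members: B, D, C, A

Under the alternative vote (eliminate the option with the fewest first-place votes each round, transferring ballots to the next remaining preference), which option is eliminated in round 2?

Round 1: A 51, D 16, B 15, C 26. Eliminate B.
Round 2: A 51, D 31, C 26. Eliminate C.

C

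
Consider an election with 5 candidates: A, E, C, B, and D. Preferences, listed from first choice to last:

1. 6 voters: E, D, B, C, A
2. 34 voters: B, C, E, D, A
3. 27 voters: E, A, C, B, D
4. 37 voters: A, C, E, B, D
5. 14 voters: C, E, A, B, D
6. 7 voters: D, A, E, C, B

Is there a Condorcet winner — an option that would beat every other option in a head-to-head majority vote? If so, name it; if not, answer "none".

none

Checking pairwise contests:
E beats A 81–44.
C beats E 85–40.
A beats C 71–54.
A beats B 85–40.
A beats D 78–47.
Every option loses at least one head-to-head, so there is no Condorcet winner.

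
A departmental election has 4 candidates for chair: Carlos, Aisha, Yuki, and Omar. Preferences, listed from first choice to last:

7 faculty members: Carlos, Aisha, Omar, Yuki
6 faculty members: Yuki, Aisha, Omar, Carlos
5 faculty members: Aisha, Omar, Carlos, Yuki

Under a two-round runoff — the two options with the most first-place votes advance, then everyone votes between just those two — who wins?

Carlos

Round 1 first-place votes: Carlos 7, Aisha 5, Yuki 6, Omar 0.
Carlos and Yuki advance.
Runoff: Carlos is preferred to Yuki by 12 voters; Yuki by 6.
Carlos wins the runoff.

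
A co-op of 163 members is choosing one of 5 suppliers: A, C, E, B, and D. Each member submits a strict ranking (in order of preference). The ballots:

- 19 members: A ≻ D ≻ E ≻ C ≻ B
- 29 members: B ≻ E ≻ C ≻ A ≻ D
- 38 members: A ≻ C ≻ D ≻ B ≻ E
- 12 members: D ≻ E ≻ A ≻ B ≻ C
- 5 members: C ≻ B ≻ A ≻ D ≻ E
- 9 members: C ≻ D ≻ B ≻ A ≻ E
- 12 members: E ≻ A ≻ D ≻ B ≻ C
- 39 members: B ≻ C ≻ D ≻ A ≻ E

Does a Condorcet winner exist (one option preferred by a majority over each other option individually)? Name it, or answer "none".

Checking pairwise contests:
C beats A 82–81.
B beats C 92–71.
A beats E 110–53.
D beats B 90–73.
A beats D 103–60.
Every option loses at least one head-to-head, so there is no Condorcet winner.

none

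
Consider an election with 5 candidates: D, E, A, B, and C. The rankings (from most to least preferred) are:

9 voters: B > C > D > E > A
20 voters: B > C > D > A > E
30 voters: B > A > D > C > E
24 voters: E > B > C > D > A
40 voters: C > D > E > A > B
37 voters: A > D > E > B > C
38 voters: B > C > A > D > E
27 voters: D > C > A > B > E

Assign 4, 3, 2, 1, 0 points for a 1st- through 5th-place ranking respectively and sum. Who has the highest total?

D: 9·2 + 20·2 + 30·2 + 24·1 + 40·3 + 37·3 + 38·1 + 27·4 = 519
E: 9·1 + 20·0 + 30·0 + 24·4 + 40·2 + 37·2 + 38·0 + 27·0 = 259
A: 9·0 + 20·1 + 30·3 + 24·0 + 40·1 + 37·4 + 38·2 + 27·2 = 428
B: 9·4 + 20·4 + 30·4 + 24·3 + 40·0 + 37·1 + 38·4 + 27·1 = 524
C: 9·3 + 20·3 + 30·1 + 24·2 + 40·4 + 37·0 + 38·3 + 27·3 = 520
B has the highest Borda score (524).

B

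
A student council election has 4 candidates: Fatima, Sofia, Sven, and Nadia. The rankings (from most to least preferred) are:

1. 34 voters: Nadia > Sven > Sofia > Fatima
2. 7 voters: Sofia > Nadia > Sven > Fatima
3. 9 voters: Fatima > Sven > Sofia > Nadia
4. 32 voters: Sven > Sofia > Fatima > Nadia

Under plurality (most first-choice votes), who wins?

Nadia

First-place votes: Fatima 9, Sofia 7, Sven 32, Nadia 34.
Nadia has the most first-place votes.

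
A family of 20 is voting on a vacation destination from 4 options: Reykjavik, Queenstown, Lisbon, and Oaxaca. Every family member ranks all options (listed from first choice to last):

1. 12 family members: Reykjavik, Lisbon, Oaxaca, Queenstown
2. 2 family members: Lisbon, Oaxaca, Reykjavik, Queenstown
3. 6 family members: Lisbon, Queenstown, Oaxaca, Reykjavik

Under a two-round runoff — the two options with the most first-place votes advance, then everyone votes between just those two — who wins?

Reykjavik

Round 1 first-place votes: Reykjavik 12, Queenstown 0, Lisbon 8, Oaxaca 0.
Reykjavik and Lisbon advance.
Runoff: Reykjavik is preferred to Lisbon by 12 voters; Lisbon by 8.
Reykjavik wins the runoff.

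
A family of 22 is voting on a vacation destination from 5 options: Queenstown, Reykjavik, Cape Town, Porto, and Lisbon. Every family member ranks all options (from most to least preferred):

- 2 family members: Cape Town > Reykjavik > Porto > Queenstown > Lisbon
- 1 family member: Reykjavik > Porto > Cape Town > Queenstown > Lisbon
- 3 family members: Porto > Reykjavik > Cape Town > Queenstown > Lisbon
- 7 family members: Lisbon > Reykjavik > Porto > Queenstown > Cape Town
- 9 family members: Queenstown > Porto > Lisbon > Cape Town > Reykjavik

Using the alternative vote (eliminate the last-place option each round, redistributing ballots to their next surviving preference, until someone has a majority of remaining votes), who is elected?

Queenstown

Round 1: Queenstown 9, Reykjavik 1, Cape Town 2, Porto 3, Lisbon 7. Eliminate Reykjavik.
Round 2: Queenstown 9, Cape Town 2, Porto 4, Lisbon 7. Eliminate Cape Town.
Round 3: Queenstown 9, Porto 6, Lisbon 7. Eliminate Porto.
Round 4: Queenstown 15, Lisbon 7. Queenstown has a majority.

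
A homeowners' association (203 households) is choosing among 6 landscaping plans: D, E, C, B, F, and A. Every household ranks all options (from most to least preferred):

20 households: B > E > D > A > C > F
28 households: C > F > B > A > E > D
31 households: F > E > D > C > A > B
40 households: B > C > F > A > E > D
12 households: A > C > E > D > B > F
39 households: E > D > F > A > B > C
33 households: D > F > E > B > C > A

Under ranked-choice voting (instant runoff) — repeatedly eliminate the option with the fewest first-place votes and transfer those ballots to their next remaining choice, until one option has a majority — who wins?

E

Round 1: D 33, E 39, C 28, B 60, F 31, A 12. Eliminate A.
Round 2: D 33, E 39, C 40, B 60, F 31. Eliminate F.
Round 3: D 33, E 70, C 40, B 60. Eliminate D.
Round 4: E 103, C 40, B 60. E has a majority.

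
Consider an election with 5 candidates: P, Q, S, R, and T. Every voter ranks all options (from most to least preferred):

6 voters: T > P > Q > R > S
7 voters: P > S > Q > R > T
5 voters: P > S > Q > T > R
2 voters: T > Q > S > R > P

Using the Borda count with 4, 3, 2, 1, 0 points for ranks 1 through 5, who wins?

P: 6·3 + 7·4 + 5·4 + 2·0 = 66
Q: 6·2 + 7·2 + 5·2 + 2·3 = 42
S: 6·0 + 7·3 + 5·3 + 2·2 = 40
R: 6·1 + 7·1 + 5·0 + 2·1 = 15
T: 6·4 + 7·0 + 5·1 + 2·4 = 37
P has the highest Borda score (66).

P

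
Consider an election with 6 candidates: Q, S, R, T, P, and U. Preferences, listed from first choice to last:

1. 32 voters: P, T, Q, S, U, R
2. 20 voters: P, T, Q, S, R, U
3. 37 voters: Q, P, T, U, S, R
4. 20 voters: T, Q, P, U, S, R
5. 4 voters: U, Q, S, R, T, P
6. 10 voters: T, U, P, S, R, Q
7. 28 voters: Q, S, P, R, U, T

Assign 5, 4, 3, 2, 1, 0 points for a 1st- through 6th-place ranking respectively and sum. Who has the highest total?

P

Q: 32·3 + 20·3 + 37·5 + 20·4 + 4·4 + 10·0 + 28·5 = 577
S: 32·2 + 20·2 + 37·1 + 20·1 + 4·3 + 10·2 + 28·4 = 305
R: 32·0 + 20·1 + 37·0 + 20·0 + 4·2 + 10·1 + 28·2 = 94
T: 32·4 + 20·4 + 37·3 + 20·5 + 4·1 + 10·5 + 28·0 = 473
P: 32·5 + 20·5 + 37·4 + 20·3 + 4·0 + 10·3 + 28·3 = 582
U: 32·1 + 20·0 + 37·2 + 20·2 + 4·5 + 10·4 + 28·1 = 234
P has the highest Borda score (582).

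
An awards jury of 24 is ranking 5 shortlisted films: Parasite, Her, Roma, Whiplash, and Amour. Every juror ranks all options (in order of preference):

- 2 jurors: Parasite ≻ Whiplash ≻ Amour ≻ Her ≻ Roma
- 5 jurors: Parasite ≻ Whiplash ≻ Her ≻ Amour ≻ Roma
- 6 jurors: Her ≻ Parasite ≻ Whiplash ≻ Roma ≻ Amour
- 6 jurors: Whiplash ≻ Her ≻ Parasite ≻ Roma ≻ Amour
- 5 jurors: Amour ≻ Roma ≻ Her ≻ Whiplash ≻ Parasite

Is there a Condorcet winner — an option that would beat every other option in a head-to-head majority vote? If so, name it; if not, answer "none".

Checking pairwise contests:
Her beats Parasite 17–7.
Whiplash beats Her 13–11.
Parasite beats Roma 19–5.
Parasite beats Whiplash 13–11.
Parasite beats Amour 19–5.
Every option loses at least one head-to-head, so there is no Condorcet winner.

none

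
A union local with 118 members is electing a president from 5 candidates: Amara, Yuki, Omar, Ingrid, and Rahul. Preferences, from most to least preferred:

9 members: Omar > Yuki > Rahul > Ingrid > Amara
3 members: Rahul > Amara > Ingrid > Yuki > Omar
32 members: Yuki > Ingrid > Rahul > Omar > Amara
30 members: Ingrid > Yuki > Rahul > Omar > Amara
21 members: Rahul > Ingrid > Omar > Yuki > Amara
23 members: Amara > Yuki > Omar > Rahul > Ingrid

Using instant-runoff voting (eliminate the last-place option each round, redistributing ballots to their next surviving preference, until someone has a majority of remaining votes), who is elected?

Round 1: Amara 23, Yuki 32, Omar 9, Ingrid 30, Rahul 24. Eliminate Omar.
Round 2: Amara 23, Yuki 41, Ingrid 30, Rahul 24. Eliminate Amara.
Round 3: Yuki 64, Ingrid 30, Rahul 24. Yuki has a majority.

Yuki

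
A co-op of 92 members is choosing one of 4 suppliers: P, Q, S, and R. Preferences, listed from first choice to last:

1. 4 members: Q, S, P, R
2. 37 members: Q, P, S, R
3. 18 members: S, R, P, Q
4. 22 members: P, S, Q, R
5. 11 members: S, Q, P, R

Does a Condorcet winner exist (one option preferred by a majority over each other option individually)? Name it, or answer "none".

none

Checking pairwise contests:
Q beats P 52–40.
S beats Q 51–41.
P beats S 59–33.
P beats R 74–18.
Every option loses at least one head-to-head, so there is no Condorcet winner.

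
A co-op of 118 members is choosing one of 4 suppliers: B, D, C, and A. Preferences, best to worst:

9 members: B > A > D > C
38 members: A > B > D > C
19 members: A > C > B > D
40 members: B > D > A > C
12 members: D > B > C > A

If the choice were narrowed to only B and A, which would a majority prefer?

B

Voters preferring B to A: 61; preferring A to B: 57.
B wins the head-to-head.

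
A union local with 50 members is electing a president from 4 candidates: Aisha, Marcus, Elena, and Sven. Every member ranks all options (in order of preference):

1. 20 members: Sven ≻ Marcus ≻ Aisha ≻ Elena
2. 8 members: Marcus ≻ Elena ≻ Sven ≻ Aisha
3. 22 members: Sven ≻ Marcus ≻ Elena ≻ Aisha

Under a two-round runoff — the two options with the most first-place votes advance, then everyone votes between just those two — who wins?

Sven

Round 1 first-place votes: Aisha 0, Marcus 8, Elena 0, Sven 42.
Sven and Marcus advance.
Runoff: Sven is preferred to Marcus by 42 voters; Marcus by 8.
Sven wins the runoff.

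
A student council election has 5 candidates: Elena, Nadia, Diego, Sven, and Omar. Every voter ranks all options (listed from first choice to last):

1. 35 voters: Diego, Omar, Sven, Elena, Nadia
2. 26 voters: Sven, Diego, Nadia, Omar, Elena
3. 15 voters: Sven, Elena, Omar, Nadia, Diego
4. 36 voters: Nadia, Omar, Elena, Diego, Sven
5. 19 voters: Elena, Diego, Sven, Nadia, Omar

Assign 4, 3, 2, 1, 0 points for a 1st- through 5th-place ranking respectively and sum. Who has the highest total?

Diego

Elena: 35·1 + 26·0 + 15·3 + 36·2 + 19·4 = 228
Nadia: 35·0 + 26·2 + 15·1 + 36·4 + 19·1 = 230
Diego: 35·4 + 26·3 + 15·0 + 36·1 + 19·3 = 311
Sven: 35·2 + 26·4 + 15·4 + 36·0 + 19·2 = 272
Omar: 35·3 + 26·1 + 15·2 + 36·3 + 19·0 = 269
Diego has the highest Borda score (311).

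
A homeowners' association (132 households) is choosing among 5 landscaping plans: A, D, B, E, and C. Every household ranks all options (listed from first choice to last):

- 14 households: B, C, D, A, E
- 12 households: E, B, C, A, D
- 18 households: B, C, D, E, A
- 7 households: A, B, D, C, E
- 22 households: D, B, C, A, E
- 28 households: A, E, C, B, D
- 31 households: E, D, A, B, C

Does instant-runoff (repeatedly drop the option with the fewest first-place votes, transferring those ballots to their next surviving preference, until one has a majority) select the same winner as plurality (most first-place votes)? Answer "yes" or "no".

Instant-runoff — R1 A 35, D 22, B 32, E 43, C 0 (C out); R2 A 35, D 22, B 32, E 43 (D out); R3 A 35, B 54, E 43 (A out); R4 B 61, E 71 (E winner). Winner: E.
Plurality — first-place votes: A 35, D 22, B 32, E 43, C 0. Winner: E.
The two methods agree.

yes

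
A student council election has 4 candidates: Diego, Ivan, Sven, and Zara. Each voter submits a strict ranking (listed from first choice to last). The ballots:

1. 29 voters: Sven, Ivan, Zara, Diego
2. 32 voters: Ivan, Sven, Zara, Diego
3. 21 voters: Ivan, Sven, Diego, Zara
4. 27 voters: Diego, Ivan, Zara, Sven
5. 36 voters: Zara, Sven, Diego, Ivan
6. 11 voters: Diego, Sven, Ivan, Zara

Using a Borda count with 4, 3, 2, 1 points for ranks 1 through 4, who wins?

Diego: 29·1 + 32·1 + 21·2 + 27·4 + 36·2 + 11·4 = 327
Ivan: 29·3 + 32·4 + 21·4 + 27·3 + 36·1 + 11·2 = 438
Sven: 29·4 + 32·3 + 21·3 + 27·1 + 36·3 + 11·3 = 443
Zara: 29·2 + 32·2 + 21·1 + 27·2 + 36·4 + 11·1 = 352
Sven has the highest Borda score (443).

Sven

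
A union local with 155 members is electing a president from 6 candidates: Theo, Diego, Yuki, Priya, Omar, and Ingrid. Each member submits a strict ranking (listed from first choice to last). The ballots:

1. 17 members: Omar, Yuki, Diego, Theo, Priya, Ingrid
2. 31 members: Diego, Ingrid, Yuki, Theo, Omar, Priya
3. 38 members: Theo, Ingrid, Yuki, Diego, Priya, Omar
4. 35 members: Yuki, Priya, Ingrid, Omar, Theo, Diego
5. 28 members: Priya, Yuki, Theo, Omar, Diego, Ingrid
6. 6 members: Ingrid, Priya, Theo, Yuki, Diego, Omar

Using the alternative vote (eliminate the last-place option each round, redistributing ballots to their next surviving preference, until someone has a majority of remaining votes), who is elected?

Yuki

Round 1: Theo 38, Diego 31, Yuki 35, Priya 28, Omar 17, Ingrid 6. Eliminate Ingrid.
Round 2: Theo 38, Diego 31, Yuki 35, Priya 34, Omar 17. Eliminate Omar.
Round 3: Theo 38, Diego 31, Yuki 52, Priya 34. Eliminate Diego.
Round 4: Theo 38, Yuki 83, Priya 34. Yuki has a majority.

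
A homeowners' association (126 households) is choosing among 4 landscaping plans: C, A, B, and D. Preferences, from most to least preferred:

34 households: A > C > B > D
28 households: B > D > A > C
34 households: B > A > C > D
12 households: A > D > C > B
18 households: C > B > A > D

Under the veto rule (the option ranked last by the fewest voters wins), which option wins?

A

Last-place votes: C 28, A 0, B 12, D 86.
A is ranked last by the fewest voters, so A wins.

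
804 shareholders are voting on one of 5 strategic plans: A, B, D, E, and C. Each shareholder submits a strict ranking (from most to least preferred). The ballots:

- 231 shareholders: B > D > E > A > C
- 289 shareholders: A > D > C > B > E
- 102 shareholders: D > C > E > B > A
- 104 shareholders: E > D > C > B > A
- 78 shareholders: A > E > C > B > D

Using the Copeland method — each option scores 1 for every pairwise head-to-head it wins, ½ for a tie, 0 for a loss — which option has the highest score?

D

A: beats C; loses to B, D, and E → score 1.
B: beats A and E; loses to D and C → score 2.
D: beats A, B, E, and C → score 4.
E: beats A and C; loses to B and D → score 2.
C: beats B; loses to A, D, and E → score 1.
D has the best pairwise record.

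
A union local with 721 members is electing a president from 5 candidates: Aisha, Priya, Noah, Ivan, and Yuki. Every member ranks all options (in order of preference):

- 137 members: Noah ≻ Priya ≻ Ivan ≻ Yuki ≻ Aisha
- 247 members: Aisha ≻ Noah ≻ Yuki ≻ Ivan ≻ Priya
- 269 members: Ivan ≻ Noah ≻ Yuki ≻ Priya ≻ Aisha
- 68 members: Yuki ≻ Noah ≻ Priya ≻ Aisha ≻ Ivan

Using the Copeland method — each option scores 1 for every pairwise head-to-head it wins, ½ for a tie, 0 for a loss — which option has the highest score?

Noah

Aisha: loses to Priya, Noah, Ivan, and Yuki → score 0.
Priya: beats Aisha; loses to Noah, Ivan, and Yuki → score 1.
Noah: beats Aisha, Priya, Ivan, and Yuki → score 4.
Ivan: beats Aisha, Priya, and Yuki; loses to Noah → score 3.
Yuki: beats Aisha and Priya; loses to Noah and Ivan → score 2.
Noah has the best pairwise record.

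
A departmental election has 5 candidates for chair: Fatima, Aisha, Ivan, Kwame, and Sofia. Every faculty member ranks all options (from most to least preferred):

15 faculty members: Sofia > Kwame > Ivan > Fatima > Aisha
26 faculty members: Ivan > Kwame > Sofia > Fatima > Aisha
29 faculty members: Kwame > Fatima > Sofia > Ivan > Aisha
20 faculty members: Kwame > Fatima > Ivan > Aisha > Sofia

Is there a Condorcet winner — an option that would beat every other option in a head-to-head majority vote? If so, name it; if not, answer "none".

Kwame

Kwame vs Fatima: 90–0 for Kwame.
Kwame vs Aisha: 90–0 for Kwame.
Kwame vs Ivan: 64–26 for Kwame.
Kwame vs Sofia: 75–15 for Kwame.
Kwame beats every other option head-to-head.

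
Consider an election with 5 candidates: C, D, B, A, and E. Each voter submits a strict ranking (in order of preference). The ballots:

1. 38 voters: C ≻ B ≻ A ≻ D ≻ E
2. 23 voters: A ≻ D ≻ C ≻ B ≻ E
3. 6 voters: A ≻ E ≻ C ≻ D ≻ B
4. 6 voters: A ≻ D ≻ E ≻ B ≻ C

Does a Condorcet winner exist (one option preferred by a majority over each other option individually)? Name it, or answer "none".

C

C vs D: 44–29 for C.
C vs B: 67–6 for C.
C vs A: 38–35 for C.
C vs E: 61–12 for C.
C beats every other option head-to-head.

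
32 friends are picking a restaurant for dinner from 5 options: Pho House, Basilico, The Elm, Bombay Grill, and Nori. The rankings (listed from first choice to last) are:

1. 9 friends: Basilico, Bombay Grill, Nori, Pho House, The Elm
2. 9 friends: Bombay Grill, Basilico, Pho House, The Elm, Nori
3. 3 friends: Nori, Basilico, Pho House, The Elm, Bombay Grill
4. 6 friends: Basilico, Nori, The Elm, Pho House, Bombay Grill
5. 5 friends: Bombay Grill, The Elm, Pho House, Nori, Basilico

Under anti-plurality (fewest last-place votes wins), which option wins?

Pho House

Last-place votes: Pho House 0, Basilico 5, The Elm 9, Bombay Grill 9, Nori 9.
Pho House is ranked last by the fewest voters, so Pho House wins.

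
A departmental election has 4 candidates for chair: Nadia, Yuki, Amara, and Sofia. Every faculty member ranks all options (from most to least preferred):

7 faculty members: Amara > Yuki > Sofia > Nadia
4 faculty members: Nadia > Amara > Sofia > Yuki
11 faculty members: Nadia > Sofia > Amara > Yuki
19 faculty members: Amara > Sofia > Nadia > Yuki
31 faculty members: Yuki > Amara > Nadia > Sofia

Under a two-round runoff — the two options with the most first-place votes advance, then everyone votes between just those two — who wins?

Round 1 first-place votes: Nadia 15, Yuki 31, Amara 26, Sofia 0.
Yuki and Amara advance.
Runoff: Yuki is preferred to Amara by 31 voters; Amara by 41.
Amara wins the runoff.

Amara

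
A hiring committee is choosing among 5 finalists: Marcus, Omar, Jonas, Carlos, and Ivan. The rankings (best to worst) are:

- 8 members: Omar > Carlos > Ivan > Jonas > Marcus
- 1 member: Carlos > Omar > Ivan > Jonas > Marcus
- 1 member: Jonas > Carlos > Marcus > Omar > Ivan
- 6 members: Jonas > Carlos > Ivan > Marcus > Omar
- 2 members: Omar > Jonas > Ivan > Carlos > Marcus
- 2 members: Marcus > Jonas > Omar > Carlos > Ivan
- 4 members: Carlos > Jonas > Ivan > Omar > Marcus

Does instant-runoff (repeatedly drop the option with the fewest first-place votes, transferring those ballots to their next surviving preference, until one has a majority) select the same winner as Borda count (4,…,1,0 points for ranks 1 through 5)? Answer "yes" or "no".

Instant-runoff — R1 Marcus 2, Omar 10, Jonas 7, Carlos 5, Ivan 0 (Ivan out); R2 Marcus 2, Omar 10, Jonas 7, Carlos 5 (Marcus out); R3 Omar 10, Jonas 9, Carlos 5 (Carlos out); R4 Omar 11, Jonas 13 (Jonas winner). Winner: Jonas.
Borda — scores: Marcus 16, Omar 52, Jonas 61, Carlos 69, Ivan 42. Winner: Carlos.
The two methods disagree.

no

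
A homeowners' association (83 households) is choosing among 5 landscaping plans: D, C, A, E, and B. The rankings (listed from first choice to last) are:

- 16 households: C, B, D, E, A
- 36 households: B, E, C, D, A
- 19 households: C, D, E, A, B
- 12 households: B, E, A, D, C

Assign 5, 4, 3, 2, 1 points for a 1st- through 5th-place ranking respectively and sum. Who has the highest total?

D: 16·3 + 36·2 + 19·4 + 12·2 = 220
C: 16·5 + 36·3 + 19·5 + 12·1 = 295
A: 16·1 + 36·1 + 19·2 + 12·3 = 126
E: 16·2 + 36·4 + 19·3 + 12·4 = 281
B: 16·4 + 36·5 + 19·1 + 12·5 = 323
B has the highest Borda score (323).

B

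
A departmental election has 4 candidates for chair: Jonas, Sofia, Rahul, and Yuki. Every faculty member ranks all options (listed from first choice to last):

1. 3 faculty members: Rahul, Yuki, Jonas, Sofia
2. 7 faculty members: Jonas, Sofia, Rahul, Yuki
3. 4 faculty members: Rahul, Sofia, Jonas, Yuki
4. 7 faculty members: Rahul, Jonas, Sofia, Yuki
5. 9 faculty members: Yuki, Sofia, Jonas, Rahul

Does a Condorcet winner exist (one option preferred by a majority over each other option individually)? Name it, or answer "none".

Jonas vs Sofia: 17–13 for Jonas.
Jonas vs Rahul: 16–14 for Jonas.
Jonas vs Yuki: 18–12 for Jonas.
Jonas beats every other option head-to-head.

Jonas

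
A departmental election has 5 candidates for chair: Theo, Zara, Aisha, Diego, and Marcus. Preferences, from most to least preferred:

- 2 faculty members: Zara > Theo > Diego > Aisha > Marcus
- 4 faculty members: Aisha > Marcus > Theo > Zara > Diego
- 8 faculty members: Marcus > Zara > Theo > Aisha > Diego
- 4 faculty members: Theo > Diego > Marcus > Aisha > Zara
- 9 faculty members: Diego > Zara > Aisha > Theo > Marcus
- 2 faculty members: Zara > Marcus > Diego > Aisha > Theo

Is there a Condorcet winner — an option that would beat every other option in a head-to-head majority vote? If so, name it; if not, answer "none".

none

Checking pairwise contests:
Zara beats Theo 21–8.
Marcus beats Zara 16–13.
Zara beats Aisha 21–8.
Theo beats Diego 18–11.
Theo beats Marcus 15–14.
Every option loses at least one head-to-head, so there is no Condorcet winner.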